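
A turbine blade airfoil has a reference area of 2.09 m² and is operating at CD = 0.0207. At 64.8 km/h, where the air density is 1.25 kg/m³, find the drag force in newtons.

D = 8.76 N

Convert speed: v = 64.8 km/h ÷ 3.6 = 18 m/s.
Dynamic pressure q = ½ρv² = ½ × 1.25 × 18² = 202.5 Pa.
D = q·S·CD = 202.5 × 2.09 × 0.0207 = 8.76 N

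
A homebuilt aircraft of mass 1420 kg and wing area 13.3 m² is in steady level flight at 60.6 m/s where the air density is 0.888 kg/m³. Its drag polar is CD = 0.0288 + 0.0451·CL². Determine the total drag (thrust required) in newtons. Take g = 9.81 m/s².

In steady level flight, lift balances weight: W = mg = 1420 × 9.81 = 13930 N.
Dynamic pressure q = 0.5 × 0.888 × 60.6² = 1631 Pa.
CL = 2W/(ρv²S) = 2×13930/(0.888×60.6²×13.3) = 0.6424.
CD = 0.0288 + 0.0451 × 0.6424² = 0.04741.
D = q·S·CD = 1631 × 13.3 × 0.04741 = 1028 N

D = 1030 N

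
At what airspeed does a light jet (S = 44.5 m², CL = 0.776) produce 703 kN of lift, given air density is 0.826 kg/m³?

v = 222 m/s

L = ½ρv²S·CL ⇒ v = √(2L/(ρ·S·CL))
v = √(2 × 7.03×10^5 / (0.826 × 44.5 × 0.776)) = √49290 = 222 m/s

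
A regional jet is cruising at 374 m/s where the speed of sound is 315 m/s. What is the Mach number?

M = 1.19

M = v/a = 374 / 315 = 1.19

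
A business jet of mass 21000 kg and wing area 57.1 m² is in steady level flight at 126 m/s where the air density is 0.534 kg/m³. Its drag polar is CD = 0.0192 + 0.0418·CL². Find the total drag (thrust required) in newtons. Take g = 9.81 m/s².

D = 12000 N

In steady level flight, lift balances weight: W = mg = 21000 × 9.81 = 2.0601×10^5 N.
q = ½ρv² = ½ × 0.534 × 126² = 4239 Pa.
CL = 2W/(ρv²S) = 2×2.0601×10^5/(0.534×126²×57.1) = 0.8511.
CD = 0.0192 + 0.0418 × 0.8511² = 0.04948.
D = q·S·CD = 4239 × 57.1 × 0.04948 = 11980 N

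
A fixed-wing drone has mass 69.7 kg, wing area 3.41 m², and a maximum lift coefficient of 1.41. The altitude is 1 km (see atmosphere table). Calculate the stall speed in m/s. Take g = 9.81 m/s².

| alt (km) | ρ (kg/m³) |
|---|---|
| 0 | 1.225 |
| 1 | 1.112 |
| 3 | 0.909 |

At 1 km, from the table: ρ = 1.112 kg/m³.
Stall occurs when L = W at CL,max. W = mg = 69.7 × 9.81 = 683.8 N.
From L = ½ρV²S·CL,max = W: V_stall = √(2W/(ρSCL,max)) = √(2·683.8/(1.112·3.41·1.41))
V_stall = √255.8 = 16 m/s

V_stall = 16 m/s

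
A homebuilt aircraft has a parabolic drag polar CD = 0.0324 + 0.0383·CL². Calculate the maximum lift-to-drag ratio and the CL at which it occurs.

For CD = CD0 + K·CL², (L/D)max occurs at CL* = √(CD0/K) and equals 1/(2√(K·CD0)).
(L/D)max = 1/(2√(0.0383 × 0.0324)) = 1/(2 × 0.03523) = 14.2
CL* = √(0.0324/0.0383) = 0.92

(L/D)max = 14.2, at CL = 0.92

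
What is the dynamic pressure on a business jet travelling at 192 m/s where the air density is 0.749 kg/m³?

q = ½ρv² = ½ × 0.749 × 192² = 13800 Pa

q = 13800 Pa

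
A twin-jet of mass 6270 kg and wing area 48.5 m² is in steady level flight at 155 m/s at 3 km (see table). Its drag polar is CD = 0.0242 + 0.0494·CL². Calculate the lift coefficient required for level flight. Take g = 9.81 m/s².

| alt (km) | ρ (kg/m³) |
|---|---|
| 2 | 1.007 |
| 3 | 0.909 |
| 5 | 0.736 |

At 3 km, from the table: ρ = 0.909 kg/m³.
In steady level flight, lift balances weight: W = mg = 6270 × 9.81 = 61509 N.
q = ½ρv² = ½ × 0.909 × 155² = 10920 Pa.
CL = W/(q·S) = 61509 / (10920 × 48.5) = 0.1161.

CL = 0.116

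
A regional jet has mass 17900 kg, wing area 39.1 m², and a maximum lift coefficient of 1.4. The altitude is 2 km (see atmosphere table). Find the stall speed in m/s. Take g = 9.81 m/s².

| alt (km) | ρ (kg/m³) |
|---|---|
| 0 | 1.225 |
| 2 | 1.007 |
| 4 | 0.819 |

V_stall = 79.8 m/s

At 2 km, from the table: ρ = 1.007 kg/m³.
Weight W = mg = 17900 × 9.81 = 1.756×10^5 N.
V_stall = √(2W/(ρ·S·CL,max)) = √(2 × 1.756×10^5 / (1.007 × 39.1 × 1.4))
V_stall = √6371 = 79.8 m/s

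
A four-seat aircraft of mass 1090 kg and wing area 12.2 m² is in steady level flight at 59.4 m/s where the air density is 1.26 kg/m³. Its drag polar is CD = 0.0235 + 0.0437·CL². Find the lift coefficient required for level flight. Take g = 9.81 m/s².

In steady level flight, lift balances weight: W = mg = 1090 × 9.81 = 10693 N.
q = ½ρv² = ½ × 1.26 × 59.4² = 2223 Pa.
CL = W/(q·S) = 10693 / (2223 × 12.2) = 0.3943.

CL = 0.394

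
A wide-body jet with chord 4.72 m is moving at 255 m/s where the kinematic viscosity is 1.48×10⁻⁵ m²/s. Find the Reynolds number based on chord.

Re = v·c/ν = 255 × 4.72 / (1.48×10⁻⁵) = 8.13×10^7

Re = 8.13×10^7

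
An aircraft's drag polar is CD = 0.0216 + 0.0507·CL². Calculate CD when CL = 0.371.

CD = 0.0216 + 0.0507 × 0.371² = 0.0216 + 0.006978 = 0.0286

CD = 0.0286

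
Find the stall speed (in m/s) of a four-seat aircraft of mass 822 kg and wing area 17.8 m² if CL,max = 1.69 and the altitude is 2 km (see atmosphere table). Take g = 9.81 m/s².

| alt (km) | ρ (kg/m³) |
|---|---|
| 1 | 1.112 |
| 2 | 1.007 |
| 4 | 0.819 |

At 2 km, from the table: ρ = 1.007 kg/m³.
At stall, lift equals weight: L = W = m·g = 822 × 9.81 = 8064 N.
From L = ½ρV²S·CL,max = W: V_stall = √(2W/(ρSCL,max)) = √(2·8064/(1.007·17.8·1.69))
V_stall = √532.4 = 23.1 m/s

V_stall = 23.1 m/s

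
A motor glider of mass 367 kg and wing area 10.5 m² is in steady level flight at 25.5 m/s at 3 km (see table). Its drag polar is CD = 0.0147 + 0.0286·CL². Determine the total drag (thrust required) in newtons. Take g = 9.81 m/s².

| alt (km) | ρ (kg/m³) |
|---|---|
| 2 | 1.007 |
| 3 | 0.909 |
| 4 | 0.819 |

D = 165 N

At 3 km, from the table: ρ = 0.909 kg/m³.
Level flight ⇒ L = W = m·g = 367 × 9.81 = 3600.3 N.
q = ½ρv² = ½ × 0.909 × 25.5² = 295.5 Pa.
Required CL = L/(qS) = 3600.3/(295.5·10.5) = 1.16.
CD = 0.0147 + 0.0286 × 1.16² = 0.0532.
D = q·S·CD = 295.5 × 10.5 × 0.0532 = 165.1 N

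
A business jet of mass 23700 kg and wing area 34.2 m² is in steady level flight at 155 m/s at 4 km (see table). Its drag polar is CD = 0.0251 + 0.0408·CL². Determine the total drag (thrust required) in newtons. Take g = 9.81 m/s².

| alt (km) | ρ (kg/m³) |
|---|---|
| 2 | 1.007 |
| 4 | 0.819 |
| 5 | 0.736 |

D = 15000 N

At 4 km, from the table: ρ = 0.819 kg/m³.
In steady level flight, lift balances weight: W = mg = 23700 × 9.81 = 2.325×10^5 N.
Dynamic pressure q = 0.5 × 0.819 × 155² = 9838 Pa.
CL = W/(q·S) = 2.325×10^5 / (9838 × 34.2) = 0.691.
CD = 0.0251 + 0.0408 × 0.691² = 0.04458.
D = q·S·CD = 9838 × 34.2 × 0.04458 = 15000 N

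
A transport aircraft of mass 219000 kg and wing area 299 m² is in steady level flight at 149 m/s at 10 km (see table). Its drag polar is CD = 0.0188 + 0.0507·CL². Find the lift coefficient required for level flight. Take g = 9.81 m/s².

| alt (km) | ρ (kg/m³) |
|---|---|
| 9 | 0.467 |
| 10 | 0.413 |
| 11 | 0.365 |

At 10 km, from the table: ρ = 0.413 kg/m³.
In steady level flight, lift balances weight: W = mg = 219000 × 9.81 = 2.1484×10^6 N.
Dynamic pressure q = 0.5 × 0.413 × 149² = 4585 Pa.
Required CL = L/(qS) = 2.1484×10^6/(4585·299) = 1.567.

CL = 1.57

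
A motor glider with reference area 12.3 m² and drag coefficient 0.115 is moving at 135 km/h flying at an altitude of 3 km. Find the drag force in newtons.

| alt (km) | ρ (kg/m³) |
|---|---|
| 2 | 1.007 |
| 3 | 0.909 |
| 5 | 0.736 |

D = 904 N

At 3 km, from the table: ρ = 0.909 kg/m³.
Convert speed: v = 135 km/h ÷ 3.6 = 37.5 m/s.
Dynamic pressure q = ½ρv² = ½ × 0.909 × 37.5² = 639.1 Pa.
D = q·S·CD = 639.1 × 12.3 × 0.115 = 904 N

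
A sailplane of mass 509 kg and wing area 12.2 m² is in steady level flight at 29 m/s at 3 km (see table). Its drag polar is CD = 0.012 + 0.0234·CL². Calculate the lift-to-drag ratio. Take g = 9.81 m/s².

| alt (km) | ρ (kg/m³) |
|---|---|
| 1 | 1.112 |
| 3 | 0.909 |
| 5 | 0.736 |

At 3 km, from the table: ρ = 0.909 kg/m³.
In steady level flight, lift balances weight: W = mg = 509 × 9.81 = 4993.3 N.
q = ½ρv² = ½ × 0.909 × 29² = 382.2 Pa.
CL = 2W/(ρv²S) = 2×4993.3/(0.909×29²×12.2) = 1.071.
CD = 0.012 + 0.0234 × 1.071² = 0.03883.
L/D = CL/CD = 1.071 / 0.03883 = 27.6

L/D = 27.6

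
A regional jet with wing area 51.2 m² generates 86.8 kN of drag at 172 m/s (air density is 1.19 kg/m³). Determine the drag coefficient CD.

CD = 0.0963

From D = ½ρv²S·CD, rearranging gives CD = 2D/(ρv²S).
CD = 2 × 86800 / (1.19 × 172² × 51.2) = 0.0963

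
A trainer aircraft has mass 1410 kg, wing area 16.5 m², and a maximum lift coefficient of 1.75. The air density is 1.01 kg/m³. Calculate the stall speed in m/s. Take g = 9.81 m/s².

V_stall = 30.8 m/s

Stall occurs when L = W at CL,max. W = mg = 1410 × 9.81 = 13830 N.
From L = ½ρV²S·CL,max = W: V_stall = √(2W/(ρSCL,max)) = √(2·13830/(1.01·16.5·1.75))
V_stall = √948.6 = 30.8 m/s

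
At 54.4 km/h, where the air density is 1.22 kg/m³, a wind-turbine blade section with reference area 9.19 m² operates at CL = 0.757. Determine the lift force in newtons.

Convert speed: v = 54.4 km/h ÷ 3.6 = 15.11 m/s.
Dynamic pressure q = ½ρv² = ½ × 1.22 × 15.11² = 139.3 Pa.
L = q·S·CL = 139.3 × 9.19 × 0.757 = 969 N

L = 969 N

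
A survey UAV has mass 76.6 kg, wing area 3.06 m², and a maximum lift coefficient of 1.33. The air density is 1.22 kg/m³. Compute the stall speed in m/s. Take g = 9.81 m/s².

V_stall = 17.4 m/s

Weight W = mg = 76.6 × 9.81 = 751.4 N.
V_stall = √(2W/(ρ·S·CL,max)) = √(2 × 751.4 / (1.22 × 3.06 × 1.33))
V_stall = √302.7 = 17.4 m/s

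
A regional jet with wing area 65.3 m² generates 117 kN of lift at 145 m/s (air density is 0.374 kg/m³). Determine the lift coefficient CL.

CL = 0.456

From L = ½ρv²S·CL, rearranging gives CL = 2L/(ρv²S).
CL = 2 × 1.17×10^5 / (0.374 × 145² × 65.3) = 0.456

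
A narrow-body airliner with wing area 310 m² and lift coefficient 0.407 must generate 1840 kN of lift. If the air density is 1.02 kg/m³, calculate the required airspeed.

v = 169 m/s

L = ½ρv²S·CL ⇒ v = √(2L/(ρ·S·CL))
v = √(2 × 1.84×10^6 / (1.02 × 310 × 0.407)) = √28600 = 169 m/s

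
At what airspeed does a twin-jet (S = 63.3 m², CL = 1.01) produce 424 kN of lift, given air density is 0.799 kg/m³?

v = 129 m/s

L = ½ρv²S·CL ⇒ v = √(2L/(ρ·S·CL))
v = √(2 × 4.24×10^5 / (0.799 × 63.3 × 1.01)) = √16600 = 129 m/s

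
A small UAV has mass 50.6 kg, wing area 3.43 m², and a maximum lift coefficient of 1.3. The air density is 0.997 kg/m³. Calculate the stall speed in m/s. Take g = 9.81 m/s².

V_stall = 14.9 m/s

Stall occurs when L = W at CL,max. W = mg = 50.6 × 9.81 = 496.4 N.
V_stall = √(2W/(ρ·S·CL,max)) = √(2 × 496.4 / (0.997 × 3.43 × 1.3))
V_stall = √223.3 = 14.9 m/s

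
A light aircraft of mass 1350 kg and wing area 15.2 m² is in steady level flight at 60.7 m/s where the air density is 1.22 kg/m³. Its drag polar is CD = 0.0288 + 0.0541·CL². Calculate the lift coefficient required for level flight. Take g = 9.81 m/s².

CL = 0.388

Level flight ⇒ L = W = m·g = 1350 × 9.81 = 13244 N.
Dynamic pressure q = 0.5 × 1.22 × 60.7² = 2248 Pa.
Required CL = L/(qS) = 13244/(2248·15.2) = 0.3877.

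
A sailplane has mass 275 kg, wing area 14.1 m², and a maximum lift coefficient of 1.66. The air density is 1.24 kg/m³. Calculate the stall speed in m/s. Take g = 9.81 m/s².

Weight W = mg = 275 × 9.81 = 2698 N.
V_stall = √(2W/(ρ·S·CL,max)) = √(2 × 2698 / (1.24 × 14.1 × 1.66))
V_stall = √185.9 = 13.6 m/s

V_stall = 13.6 m/s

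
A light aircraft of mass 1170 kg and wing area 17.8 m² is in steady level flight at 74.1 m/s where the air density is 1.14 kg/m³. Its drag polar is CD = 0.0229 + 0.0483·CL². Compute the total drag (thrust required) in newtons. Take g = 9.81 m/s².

D = 1390 N

In steady level flight, lift balances weight: W = mg = 1170 × 9.81 = 11478 N.
q = ½ρv² = ½ × 1.14 × 74.1² = 3130 Pa.
Required CL = L/(qS) = 11478/(3130·17.8) = 0.206.
CD = 0.0229 + 0.0483 × 0.206² = 0.02495.
D = q·S·CD = 3130 × 17.8 × 0.02495 = 1390 N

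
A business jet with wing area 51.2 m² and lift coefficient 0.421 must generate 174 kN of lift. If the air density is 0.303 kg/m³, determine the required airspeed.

v = 231 m/s

L = ½ρv²S·CL ⇒ v = √(2L/(ρ·S·CL))
v = √(2 × 1.74×10^5 / (0.303 × 51.2 × 0.421)) = √53280 = 231 m/s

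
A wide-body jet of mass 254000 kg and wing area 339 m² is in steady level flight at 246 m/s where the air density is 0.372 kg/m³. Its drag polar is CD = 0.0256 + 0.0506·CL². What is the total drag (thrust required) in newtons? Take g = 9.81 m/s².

D = 1.8×10^5 N

Level flight ⇒ L = W = m·g = 254000 × 9.81 = 2.4917×10^6 N.
q = ½ρv² = ½ × 0.372 × 246² = 11260 Pa.
CL = 2W/(ρv²S) = 2×2.4917×10^6/(0.372×246²×339) = 0.653.
CD = 0.0256 + 0.0506 × 0.653² = 0.04718.
D = q·S·CD = 11260 × 339 × 0.04718 = 1.8×10^5 N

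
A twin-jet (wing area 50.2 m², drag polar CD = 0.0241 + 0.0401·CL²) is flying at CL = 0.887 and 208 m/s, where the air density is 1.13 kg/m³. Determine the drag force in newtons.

CD = 0.0241 + 0.0401 × 0.887² = 0.05565
D = ½ρv²S·CD = ½ × 1.13 × 208² × 50.2 × 0.05565 = 68300 N

D = 68300 N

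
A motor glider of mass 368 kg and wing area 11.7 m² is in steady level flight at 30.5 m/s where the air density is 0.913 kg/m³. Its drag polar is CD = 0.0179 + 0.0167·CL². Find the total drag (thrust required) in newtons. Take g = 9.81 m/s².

Level flight ⇒ L = W = m·g = 368 × 9.81 = 3610.1 N.
q = ½ρv² = ½ × 0.913 × 30.5² = 424.7 Pa.
Required CL = L/(qS) = 3610.1/(424.7·11.7) = 0.7266.
CD = 0.0179 + 0.0167 × 0.7266² = 0.02672.
D = q·S·CD = 424.7 × 11.7 × 0.02672 = 132.7 N

D = 133 N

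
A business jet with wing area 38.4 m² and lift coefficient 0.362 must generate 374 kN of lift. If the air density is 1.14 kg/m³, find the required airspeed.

L = ½ρv²S·CL ⇒ v = √(2L/(ρ·S·CL))
v = √(2 × 3.74×10^5 / (1.14 × 38.4 × 0.362)) = √47200 = 217 m/s

v = 217 m/s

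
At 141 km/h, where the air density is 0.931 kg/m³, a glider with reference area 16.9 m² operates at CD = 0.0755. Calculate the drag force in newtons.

D = 911 N

Convert speed: v = 141 km/h ÷ 3.6 = 39.17 m/s.
Dynamic pressure q = ½ρv² = ½ × 0.931 × 39.17² = 714.1 Pa.
D = q·S·CD = 714.1 × 16.9 × 0.0755 = 911 N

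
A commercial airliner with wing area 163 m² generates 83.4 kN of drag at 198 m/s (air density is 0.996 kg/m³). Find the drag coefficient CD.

From D = ½ρv²S·CD, rearranging gives CD = 2D/(ρv²S).
CD = 2 × 83400 / (0.996 × 198² × 163) = 0.0262

CD = 0.0262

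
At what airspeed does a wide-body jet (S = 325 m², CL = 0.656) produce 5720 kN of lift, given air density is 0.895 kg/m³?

v = 245 m/s

L = ½ρv²S·CL ⇒ v = √(2L/(ρ·S·CL))
v = √(2 × 5.72×10^6 / (0.895 × 325 × 0.656)) = √59950 = 245 m/s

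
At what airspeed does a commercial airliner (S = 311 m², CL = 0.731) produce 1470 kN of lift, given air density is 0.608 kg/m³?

v = 146 m/s

L = ½ρv²S·CL ⇒ v = √(2L/(ρ·S·CL))
v = √(2 × 1.47×10^6 / (0.608 × 311 × 0.731)) = √21270 = 146 m/s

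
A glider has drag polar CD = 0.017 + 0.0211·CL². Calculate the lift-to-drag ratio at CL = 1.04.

L/D = 26.1

CD = 0.017 + 0.0211 × 1.04² = 0.03982
L/D = CL/CD = 1.04 / 0.03982 = 26.1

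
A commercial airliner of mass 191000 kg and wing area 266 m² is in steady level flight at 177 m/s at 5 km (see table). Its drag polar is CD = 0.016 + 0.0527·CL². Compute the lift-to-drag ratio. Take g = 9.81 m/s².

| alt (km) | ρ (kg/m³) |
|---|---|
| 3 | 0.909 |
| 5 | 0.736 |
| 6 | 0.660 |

At 5 km, from the table: ρ = 0.736 kg/m³.
Level flight ⇒ L = W = m·g = 191000 × 9.81 = 1.8737×10^6 N.
q = ½ρv² = ½ × 0.736 × 177² = 11530 Pa.
CL = 2W/(ρv²S) = 2×1.8737×10^6/(0.736×177²×266) = 0.611.
CD = 0.016 + 0.0527 × 0.611² = 0.03567.
L/D = CL/CD = 0.611 / 0.03567 = 17.1

L/D = 17.1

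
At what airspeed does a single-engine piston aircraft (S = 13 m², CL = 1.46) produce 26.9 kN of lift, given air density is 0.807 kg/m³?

L = ½ρv²S·CL ⇒ v = √(2L/(ρ·S·CL))
v = √(2 × 26900 / (0.807 × 13 × 1.46)) = √3512 = 59.3 m/s

v = 59.3 m/s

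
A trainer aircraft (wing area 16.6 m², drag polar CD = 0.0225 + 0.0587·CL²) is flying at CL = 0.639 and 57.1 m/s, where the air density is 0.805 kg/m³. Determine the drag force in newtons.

D = 1010 N

CD = 0.0225 + 0.0587 × 0.639² = 0.04647
D = ½ρv²S·CD = ½ × 0.805 × 57.1² × 16.6 × 0.04647 = 1010 N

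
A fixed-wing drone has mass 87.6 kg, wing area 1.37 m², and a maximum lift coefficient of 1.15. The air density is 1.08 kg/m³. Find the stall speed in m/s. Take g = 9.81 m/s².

V_stall = 31.8 m/s

At stall, lift equals weight: L = W = m·g = 87.6 × 9.81 = 859.4 N.
From L = ½ρV²S·CL,max = W: V_stall = √(2W/(ρSCL,max)) = √(2·859.4/(1.08·1.37·1.15))
V_stall = √1010 = 31.8 m/s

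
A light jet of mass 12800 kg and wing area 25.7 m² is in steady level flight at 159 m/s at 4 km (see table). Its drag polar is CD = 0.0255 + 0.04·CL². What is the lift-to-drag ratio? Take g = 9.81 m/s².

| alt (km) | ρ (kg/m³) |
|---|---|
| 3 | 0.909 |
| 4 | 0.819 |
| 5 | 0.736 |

L/D = 13.7

At 4 km, from the table: ρ = 0.819 kg/m³.
Level flight ⇒ L = W = m·g = 12800 × 9.81 = 1.2557×10^5 N.
q = ½ρv² = ½ × 0.819 × 159² = 10350 Pa.
CL = 2W/(ρv²S) = 2×1.2557×10^5/(0.819×159²×25.7) = 0.472.
CD = 0.0255 + 0.04 × 0.472² = 0.03441.
L/D = CL/CD = 0.472 / 0.03441 = 13.7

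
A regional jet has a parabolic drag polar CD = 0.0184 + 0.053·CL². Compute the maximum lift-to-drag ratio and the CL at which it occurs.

For CD = CD0 + K·CL², (L/D)max occurs at CL* = √(CD0/K) and equals 1/(2√(K·CD0)).
(L/D)max = 1/(2√(0.053 × 0.0184)) = 1/(2 × 0.03123) = 16
CL* = √(0.0184/0.053) = 0.589

(L/D)max = 16, at CL = 0.589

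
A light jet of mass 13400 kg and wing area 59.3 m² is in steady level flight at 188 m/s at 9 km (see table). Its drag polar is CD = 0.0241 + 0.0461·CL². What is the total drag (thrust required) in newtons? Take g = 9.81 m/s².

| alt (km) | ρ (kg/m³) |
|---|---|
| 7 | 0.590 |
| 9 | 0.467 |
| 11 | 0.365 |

At 9 km, from the table: ρ = 0.467 kg/m³.
Level flight ⇒ L = W = m·g = 13400 × 9.81 = 1.3145×10^5 N.
Dynamic pressure q = 0.5 × 0.467 × 188² = 8253 Pa.
CL = W/(q·S) = 1.3145×10^5 / (8253 × 59.3) = 0.2686.
CD = 0.0241 + 0.0461 × 0.2686² = 0.02743.
D = q·S·CD = 8253 × 59.3 × 0.02743 = 13420 N

D = 13400 N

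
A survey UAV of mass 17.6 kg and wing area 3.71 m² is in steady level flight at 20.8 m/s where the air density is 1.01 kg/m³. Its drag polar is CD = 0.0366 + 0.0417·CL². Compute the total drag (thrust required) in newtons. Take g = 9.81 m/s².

In steady level flight, lift balances weight: W = mg = 17.6 × 9.81 = 172.66 N.
q = ½ρv² = ½ × 1.01 × 20.8² = 218.5 Pa.
CL = 2W/(ρv²S) = 2×172.66/(1.01×20.8²×3.71) = 0.213.
CD = 0.0366 + 0.0417 × 0.213² = 0.03849.
D = q·S·CD = 218.5 × 3.71 × 0.03849 = 31.2 N

D = 31.2 N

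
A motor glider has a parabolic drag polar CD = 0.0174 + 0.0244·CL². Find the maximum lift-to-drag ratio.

For CD = CD0 + K·CL², (L/D)max occurs at CL* = √(CD0/K) and equals 1/(2√(K·CD0)).
(L/D)max = 1/(2√(0.0244 × 0.0174)) = 1/(2 × 0.0206) = 24.3

(L/D)max = 24.3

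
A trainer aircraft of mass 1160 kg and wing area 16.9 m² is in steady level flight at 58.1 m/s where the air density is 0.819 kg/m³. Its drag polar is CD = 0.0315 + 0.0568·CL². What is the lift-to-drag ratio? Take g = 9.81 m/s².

L/D = 10.8

Weight W = mg = 1160 × 9.81 = 11380 N; in level flight L = W.
Dynamic pressure q = 0.5 × 0.819 × 58.1² = 1382 Pa.
CL = W/(q·S) = 11380 / (1382 × 16.9) = 0.4871.
CD = 0.0315 + 0.0568 × 0.4871² = 0.04498.
L/D = CL/CD = 0.4871 / 0.04498 = 10.8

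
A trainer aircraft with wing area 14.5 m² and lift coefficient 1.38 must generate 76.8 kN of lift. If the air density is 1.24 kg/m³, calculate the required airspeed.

v = 78.7 m/s

L = ½ρv²S·CL ⇒ v = √(2L/(ρ·S·CL))
v = √(2 × 76800 / (1.24 × 14.5 × 1.38)) = √6190 = 78.7 m/s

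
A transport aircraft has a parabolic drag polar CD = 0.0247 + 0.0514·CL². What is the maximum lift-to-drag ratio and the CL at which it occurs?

(L/D)max = 14, at CL = 0.693

For CD = CD0 + K·CL², (L/D)max occurs at CL* = √(CD0/K) and equals 1/(2√(K·CD0)).
(L/D)max = 1/(2√(0.0514 × 0.0247)) = 1/(2 × 0.03563) = 14
CL* = √(0.0247/0.0514) = 0.693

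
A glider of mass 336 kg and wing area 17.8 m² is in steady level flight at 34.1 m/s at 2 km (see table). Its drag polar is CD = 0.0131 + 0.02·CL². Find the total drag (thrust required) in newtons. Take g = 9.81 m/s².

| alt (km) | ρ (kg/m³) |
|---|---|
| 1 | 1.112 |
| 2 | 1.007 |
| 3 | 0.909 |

D = 157 N

At 2 km, from the table: ρ = 1.007 kg/m³.
In steady level flight, lift balances weight: W = mg = 336 × 9.81 = 3296.2 N.
q = ½ρv² = ½ × 1.007 × 34.1² = 585.5 Pa.
CL = W/(q·S) = 3296.2 / (585.5 × 17.8) = 0.3163.
CD = 0.0131 + 0.02 × 0.3163² = 0.0151.
D = q·S·CD = 585.5 × 17.8 × 0.0151 = 157.4 N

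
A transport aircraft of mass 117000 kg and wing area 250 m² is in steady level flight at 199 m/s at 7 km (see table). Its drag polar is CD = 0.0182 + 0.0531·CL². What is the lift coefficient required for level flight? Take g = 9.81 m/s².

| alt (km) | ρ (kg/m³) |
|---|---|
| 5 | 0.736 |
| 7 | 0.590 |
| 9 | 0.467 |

CL = 0.393

At 7 km, from the table: ρ = 0.590 kg/m³.
Weight W = mg = 117000 × 9.81 = 1.1478×10^6 N; in level flight L = W.
Dynamic pressure q = 0.5 × 0.59 × 199² = 11680 Pa.
CL = W/(q·S) = 1.1478×10^6 / (11680 × 250) = 0.393.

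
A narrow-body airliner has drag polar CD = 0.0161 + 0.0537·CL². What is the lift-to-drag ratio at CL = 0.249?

L/D = 12.8

CD = 0.0161 + 0.0537 × 0.249² = 0.01943
L/D = CL/CD = 0.249 / 0.01943 = 12.8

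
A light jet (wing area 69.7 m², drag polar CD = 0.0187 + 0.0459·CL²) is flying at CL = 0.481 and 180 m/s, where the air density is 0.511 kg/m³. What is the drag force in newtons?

CD = 0.0187 + 0.0459 × 0.481² = 0.02932
D = ½ρv²S·CD = ½ × 0.511 × 180² × 69.7 × 0.02932 = 16900 N

D = 16900 N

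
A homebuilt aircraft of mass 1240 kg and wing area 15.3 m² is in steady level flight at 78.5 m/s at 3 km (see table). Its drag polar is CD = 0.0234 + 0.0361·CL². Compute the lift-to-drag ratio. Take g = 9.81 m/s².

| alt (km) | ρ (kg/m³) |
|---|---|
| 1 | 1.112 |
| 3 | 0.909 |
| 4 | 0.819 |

At 3 km, from the table: ρ = 0.909 kg/m³.
In steady level flight, lift balances weight: W = mg = 1240 × 9.81 = 12164 N.
q = ½ρv² = ½ × 0.909 × 78.5² = 2801 Pa.
Required CL = L/(qS) = 12164/(2801·15.3) = 0.2839.
CD = 0.0234 + 0.0361 × 0.2839² = 0.02631.
L/D = CL/CD = 0.2839 / 0.02631 = 10.8

L/D = 10.8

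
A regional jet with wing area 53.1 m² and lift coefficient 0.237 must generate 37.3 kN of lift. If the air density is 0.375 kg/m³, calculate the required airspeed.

v = 126 m/s

L = ½ρv²S·CL ⇒ v = √(2L/(ρ·S·CL))
v = √(2 × 37300 / (0.375 × 53.1 × 0.237)) = √15810 = 126 m/s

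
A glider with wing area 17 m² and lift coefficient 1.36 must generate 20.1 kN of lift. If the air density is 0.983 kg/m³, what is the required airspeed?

L = ½ρv²S·CL ⇒ v = √(2L/(ρ·S·CL))
v = √(2 × 20100 / (0.983 × 17 × 1.36)) = √1769 = 42.1 m/s

v = 42.1 m/s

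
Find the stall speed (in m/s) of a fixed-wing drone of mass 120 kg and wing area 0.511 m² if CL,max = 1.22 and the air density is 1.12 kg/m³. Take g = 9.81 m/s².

V_stall = 58.1 m/s

At stall, lift equals weight: L = W = m·g = 120 × 9.81 = 1177 N.
V_stall = √(2W/(ρ·S·CL,max)) = √(2 × 1177 / (1.12 × 0.511 × 1.22))
V_stall = √3372 = 58.1 m/s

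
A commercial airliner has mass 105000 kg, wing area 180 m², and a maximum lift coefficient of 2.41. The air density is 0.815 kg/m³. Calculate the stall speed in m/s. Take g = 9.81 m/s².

At stall, lift equals weight: L = W = m·g = 105000 × 9.81 = 1.03×10^6 N.
V_stall = √(2W/(ρ·S·CL,max)) = √(2 × 1.03×10^6 / (0.815 × 180 × 2.41))
V_stall = √5827 = 76.3 m/s

V_stall = 76.3 m/s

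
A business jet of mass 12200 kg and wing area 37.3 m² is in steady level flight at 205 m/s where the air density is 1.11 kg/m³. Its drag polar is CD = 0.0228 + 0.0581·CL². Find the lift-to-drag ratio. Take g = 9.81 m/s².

In steady level flight, lift balances weight: W = mg = 12200 × 9.81 = 1.1968×10^5 N.
Dynamic pressure q = 0.5 × 1.11 × 205² = 23320 Pa.
CL = 2W/(ρv²S) = 2×1.1968×10^5/(1.11×205²×37.3) = 0.1376.
CD = 0.0228 + 0.0581 × 0.1376² = 0.0239.
L/D = CL/CD = 0.1376 / 0.0239 = 5.76

L/D = 5.76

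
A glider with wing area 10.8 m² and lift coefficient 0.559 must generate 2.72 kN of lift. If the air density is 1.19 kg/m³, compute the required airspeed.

v = 27.5 m/s

L = ½ρv²S·CL ⇒ v = √(2L/(ρ·S·CL))
v = √(2 × 2720 / (1.19 × 10.8 × 0.559)) = √757.2 = 27.5 m/s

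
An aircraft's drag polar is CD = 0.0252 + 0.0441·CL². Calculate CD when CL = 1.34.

CD = 0.104

CD = 0.0252 + 0.0441 × 1.34² = 0.0252 + 0.07919 = 0.104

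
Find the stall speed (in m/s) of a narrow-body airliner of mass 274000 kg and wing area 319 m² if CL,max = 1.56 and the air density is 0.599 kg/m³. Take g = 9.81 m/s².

V_stall = 134 m/s

Stall occurs when L = W at CL,max. W = mg = 274000 × 9.81 = 2.688×10^6 N.
From L = ½ρV²S·CL,max = W: V_stall = √(2W/(ρSCL,max)) = √(2·2.688×10^6/(0.599·319·1.56))
V_stall = √18030 = 134 m/s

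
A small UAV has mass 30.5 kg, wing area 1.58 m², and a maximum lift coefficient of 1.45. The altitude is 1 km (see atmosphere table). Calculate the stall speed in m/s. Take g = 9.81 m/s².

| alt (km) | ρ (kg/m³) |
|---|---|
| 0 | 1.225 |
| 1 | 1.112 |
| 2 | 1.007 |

At 1 km, from the table: ρ = 1.112 kg/m³.
Weight W = mg = 30.5 × 9.81 = 299.2 N.
From L = ½ρV²S·CL,max = W: V_stall = √(2W/(ρSCL,max)) = √(2·299.2/(1.112·1.58·1.45))
V_stall = √234.9 = 15.3 m/s

V_stall = 15.3 m/s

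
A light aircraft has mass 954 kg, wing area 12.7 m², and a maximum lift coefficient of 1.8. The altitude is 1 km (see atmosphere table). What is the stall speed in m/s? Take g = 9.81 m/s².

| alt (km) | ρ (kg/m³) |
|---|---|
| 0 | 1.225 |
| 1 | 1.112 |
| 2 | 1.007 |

V_stall = 27.1 m/s

At 1 km, from the table: ρ = 1.112 kg/m³.
Weight W = mg = 954 × 9.81 = 9359 N.
From L = ½ρV²S·CL,max = W: V_stall = √(2W/(ρSCL,max)) = √(2·9359/(1.112·12.7·1.8))
V_stall = √736.3 = 27.1 m/s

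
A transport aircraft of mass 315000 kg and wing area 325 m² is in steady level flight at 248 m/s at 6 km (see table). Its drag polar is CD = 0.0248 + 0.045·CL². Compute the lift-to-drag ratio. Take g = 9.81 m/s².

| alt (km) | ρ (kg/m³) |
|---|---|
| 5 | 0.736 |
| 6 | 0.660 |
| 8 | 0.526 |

At 6 km, from the table: ρ = 0.660 kg/m³.
In steady level flight, lift balances weight: W = mg = 315000 × 9.81 = 3.0902×10^6 N.
Dynamic pressure q = 0.5 × 0.66 × 248² = 20300 Pa.
Required CL = L/(qS) = 3.0902×10^6/(20300·325) = 0.4685.
CD = 0.0248 + 0.045 × 0.4685² = 0.03468.
L/D = CL/CD = 0.4685 / 0.03468 = 13.5

L/D = 13.5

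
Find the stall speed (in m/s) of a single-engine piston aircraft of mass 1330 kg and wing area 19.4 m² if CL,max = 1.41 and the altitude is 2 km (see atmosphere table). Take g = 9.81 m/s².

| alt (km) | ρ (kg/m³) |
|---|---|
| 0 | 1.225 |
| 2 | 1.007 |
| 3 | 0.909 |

V_stall = 30.8 m/s

At 2 km, from the table: ρ = 1.007 kg/m³.
At stall, lift equals weight: L = W = m·g = 1330 × 9.81 = 13050 N.
V_stall = √(2W/(ρ·S·CL,max)) = √(2 × 13050 / (1.007 × 19.4 × 1.41))
V_stall = √947.3 = 30.8 m/s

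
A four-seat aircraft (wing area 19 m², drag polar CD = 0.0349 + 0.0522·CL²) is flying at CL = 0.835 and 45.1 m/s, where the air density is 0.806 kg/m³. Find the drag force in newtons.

CD = 0.0349 + 0.0522 × 0.835² = 0.0713
D = ½ρv²S·CD = ½ × 0.806 × 45.1² × 19 × 0.0713 = 1110 N

D = 1110 N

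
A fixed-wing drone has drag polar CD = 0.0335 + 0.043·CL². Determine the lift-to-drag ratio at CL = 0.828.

L/D = 13.1

CD = 0.0335 + 0.043 × 0.828² = 0.06298
L/D = CL/CD = 0.828 / 0.06298 = 13.1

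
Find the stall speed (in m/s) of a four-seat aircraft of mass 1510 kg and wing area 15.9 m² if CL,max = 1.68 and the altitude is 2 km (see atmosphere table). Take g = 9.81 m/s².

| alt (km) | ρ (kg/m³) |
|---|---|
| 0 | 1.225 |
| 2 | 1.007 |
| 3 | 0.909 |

V_stall = 33.2 m/s

At 2 km, from the table: ρ = 1.007 kg/m³.
Weight W = mg = 1510 × 9.81 = 14810 N.
From L = ½ρV²S·CL,max = W: V_stall = √(2W/(ρSCL,max)) = √(2·14810/(1.007·15.9·1.68))
V_stall = √1101 = 33.2 m/s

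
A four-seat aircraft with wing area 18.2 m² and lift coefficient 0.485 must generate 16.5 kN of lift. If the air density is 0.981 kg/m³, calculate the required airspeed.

v = 61.7 m/s

L = ½ρv²S·CL ⇒ v = √(2L/(ρ·S·CL))
v = √(2 × 16500 / (0.981 × 18.2 × 0.485)) = √3811 = 61.7 m/s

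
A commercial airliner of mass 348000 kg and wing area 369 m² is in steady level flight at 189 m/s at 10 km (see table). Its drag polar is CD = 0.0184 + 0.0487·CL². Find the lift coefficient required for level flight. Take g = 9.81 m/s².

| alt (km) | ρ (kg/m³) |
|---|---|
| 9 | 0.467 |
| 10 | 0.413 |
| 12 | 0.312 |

At 10 km, from the table: ρ = 0.413 kg/m³.
In steady level flight, lift balances weight: W = mg = 348000 × 9.81 = 3.4139×10^6 N.
q = ½ρv² = ½ × 0.413 × 189² = 7376 Pa.
CL = 2W/(ρv²S) = 2×3.4139×10^6/(0.413×189²×369) = 1.254.

CL = 1.25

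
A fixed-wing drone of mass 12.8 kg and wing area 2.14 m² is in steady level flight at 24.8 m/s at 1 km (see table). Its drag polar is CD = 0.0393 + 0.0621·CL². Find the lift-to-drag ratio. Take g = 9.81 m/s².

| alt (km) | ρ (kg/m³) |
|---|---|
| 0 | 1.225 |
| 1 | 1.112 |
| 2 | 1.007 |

L/D = 4.17

At 1 km, from the table: ρ = 1.112 kg/m³.
Level flight ⇒ L = W = m·g = 12.8 × 9.81 = 125.57 N.
Dynamic pressure q = 0.5 × 1.112 × 24.8² = 342 Pa.
CL = W/(q·S) = 125.57 / (342 × 2.14) = 0.1716.
CD = 0.0393 + 0.0621 × 0.1716² = 0.04113.
L/D = CL/CD = 0.1716 / 0.04113 = 4.17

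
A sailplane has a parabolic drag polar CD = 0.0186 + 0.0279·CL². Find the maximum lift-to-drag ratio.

For CD = CD0 + K·CL², (L/D)max occurs at CL* = √(CD0/K) and equals 1/(2√(K·CD0)).
(L/D)max = 1/(2√(0.0279 × 0.0186)) = 1/(2 × 0.02278) = 21.9

(L/D)max = 21.9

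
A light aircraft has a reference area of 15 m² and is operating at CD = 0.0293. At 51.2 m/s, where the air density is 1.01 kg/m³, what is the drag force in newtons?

D = 582 N

Dynamic pressure q = ½ρv² = ½ × 1.01 × 51.2² = 1324 Pa.
D = q·S·CD = 1324 × 15 × 0.0293 = 582 N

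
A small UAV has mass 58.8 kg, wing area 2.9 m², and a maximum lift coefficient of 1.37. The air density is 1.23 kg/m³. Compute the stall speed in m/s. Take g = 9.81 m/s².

V_stall = 15.4 m/s

Weight W = mg = 58.8 × 9.81 = 576.8 N.
V_stall = √(2W/(ρ·S·CL,max)) = √(2 × 576.8 / (1.23 × 2.9 × 1.37))
V_stall = √236.1 = 15.4 m/s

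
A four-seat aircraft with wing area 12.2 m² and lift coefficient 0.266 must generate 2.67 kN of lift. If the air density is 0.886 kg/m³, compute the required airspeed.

v = 43.1 m/s

L = ½ρv²S·CL ⇒ v = √(2L/(ρ·S·CL))
v = √(2 × 2670 / (0.886 × 12.2 × 0.266)) = √1857 = 43.1 m/s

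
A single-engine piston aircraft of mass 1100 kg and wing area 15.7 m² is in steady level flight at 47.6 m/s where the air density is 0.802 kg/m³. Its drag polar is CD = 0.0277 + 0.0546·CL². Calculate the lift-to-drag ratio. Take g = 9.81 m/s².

Weight W = mg = 1100 × 9.81 = 10791 N; in level flight L = W.
Dynamic pressure q = 0.5 × 0.802 × 47.6² = 908.6 Pa.
CL = W/(q·S) = 10791 / (908.6 × 15.7) = 0.7565.
CD = 0.0277 + 0.0546 × 0.7565² = 0.05895.
L/D = CL/CD = 0.7565 / 0.05895 = 12.8

L/D = 12.8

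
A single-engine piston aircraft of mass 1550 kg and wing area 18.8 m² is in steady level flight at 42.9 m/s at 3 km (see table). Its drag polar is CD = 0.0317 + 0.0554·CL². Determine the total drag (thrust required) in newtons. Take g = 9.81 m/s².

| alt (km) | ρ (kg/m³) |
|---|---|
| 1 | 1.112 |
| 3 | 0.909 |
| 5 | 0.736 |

At 3 km, from the table: ρ = 0.909 kg/m³.
In steady level flight, lift balances weight: W = mg = 1550 × 9.81 = 15206 N.
q = ½ρv² = ½ × 0.909 × 42.9² = 836.5 Pa.
Required CL = L/(qS) = 15206/(836.5·18.8) = 0.9669.
CD = 0.0317 + 0.0554 × 0.9669² = 0.0835.
D = q·S·CD = 836.5 × 18.8 × 0.0835 = 1313 N

D = 1310 N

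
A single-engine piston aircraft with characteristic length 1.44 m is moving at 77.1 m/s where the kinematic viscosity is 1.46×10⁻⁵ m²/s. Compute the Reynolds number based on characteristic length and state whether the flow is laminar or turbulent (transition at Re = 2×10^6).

Re = 7.6×10^6 (turbulent)

Re = v·c/ν = 77.1 × 1.44 / (1.46×10⁻⁵) = 7.6×10^6
Since 7.6×10^6 > 2×10^6, the flow is turbulent.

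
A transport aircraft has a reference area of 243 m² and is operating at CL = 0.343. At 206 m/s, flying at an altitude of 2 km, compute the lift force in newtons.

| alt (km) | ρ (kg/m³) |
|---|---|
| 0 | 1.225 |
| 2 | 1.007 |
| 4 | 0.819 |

L = 1.78×10^6 N

At 2 km, from the table: ρ = 1.007 kg/m³.
Dynamic pressure q = ½ρv² = ½ × 1.007 × 206² = 21370 Pa.
L = q·S·CL = 21370 × 243 × 0.343 = 1.78×10^6 N ≈ 1780 kN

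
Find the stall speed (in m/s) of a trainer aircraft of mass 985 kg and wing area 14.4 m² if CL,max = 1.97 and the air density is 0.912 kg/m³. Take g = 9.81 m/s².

Stall occurs when L = W at CL,max. W = mg = 985 × 9.81 = 9663 N.
From L = ½ρV²S·CL,max = W: V_stall = √(2W/(ρSCL,max)) = √(2·9663/(0.912·14.4·1.97))
V_stall = √747 = 27.3 m/s

V_stall = 27.3 m/s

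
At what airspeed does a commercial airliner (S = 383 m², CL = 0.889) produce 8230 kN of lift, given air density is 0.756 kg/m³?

v = 253 m/s

L = ½ρv²S·CL ⇒ v = √(2L/(ρ·S·CL))
v = √(2 × 8.23×10^6 / (0.756 × 383 × 0.889)) = √63950 = 253 m/s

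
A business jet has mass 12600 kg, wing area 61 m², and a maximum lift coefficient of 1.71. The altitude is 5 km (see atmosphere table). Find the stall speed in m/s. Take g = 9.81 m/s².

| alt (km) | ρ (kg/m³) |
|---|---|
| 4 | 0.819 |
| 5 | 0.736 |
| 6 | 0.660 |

V_stall = 56.7 m/s

At 5 km, from the table: ρ = 0.736 kg/m³.
Weight W = mg = 12600 × 9.81 = 1.236×10^5 N.
V_stall = √(2W/(ρ·S·CL,max)) = √(2 × 1.236×10^5 / (0.736 × 61 × 1.71))
V_stall = √3220 = 56.7 m/s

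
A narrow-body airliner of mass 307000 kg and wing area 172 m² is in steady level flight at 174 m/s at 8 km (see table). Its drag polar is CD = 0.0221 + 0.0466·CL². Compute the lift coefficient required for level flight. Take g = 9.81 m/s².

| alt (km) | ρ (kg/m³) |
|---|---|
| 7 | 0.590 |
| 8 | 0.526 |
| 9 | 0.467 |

CL = 2.2

At 8 km, from the table: ρ = 0.526 kg/m³.
Level flight ⇒ L = W = m·g = 307000 × 9.81 = 3.0117×10^6 N.
Dynamic pressure q = 0.5 × 0.526 × 174² = 7963 Pa.
CL = W/(q·S) = 3.0117×10^6 / (7963 × 172) = 2.199.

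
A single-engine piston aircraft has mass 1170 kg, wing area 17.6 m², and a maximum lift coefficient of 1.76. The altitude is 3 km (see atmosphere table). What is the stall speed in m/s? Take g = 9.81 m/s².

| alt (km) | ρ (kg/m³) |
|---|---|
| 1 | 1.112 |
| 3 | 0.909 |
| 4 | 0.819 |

V_stall = 28.6 m/s

At 3 km, from the table: ρ = 0.909 kg/m³.
At stall, lift equals weight: L = W = m·g = 1170 × 9.81 = 11480 N.
From L = ½ρV²S·CL,max = W: V_stall = √(2W/(ρSCL,max)) = √(2·11480/(0.909·17.6·1.76))
V_stall = √815.3 = 28.6 m/s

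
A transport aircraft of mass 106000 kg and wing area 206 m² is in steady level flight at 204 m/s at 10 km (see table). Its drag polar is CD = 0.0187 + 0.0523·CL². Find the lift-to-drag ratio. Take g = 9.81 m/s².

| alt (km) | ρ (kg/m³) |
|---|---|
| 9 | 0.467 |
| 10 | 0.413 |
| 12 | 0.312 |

L/D = 16

At 10 km, from the table: ρ = 0.413 kg/m³.
Level flight ⇒ L = W = m·g = 106000 × 9.81 = 1.0399×10^6 N.
Dynamic pressure q = 0.5 × 0.413 × 204² = 8594 Pa.
Required CL = L/(qS) = 1.0399×10^6/(8594·206) = 0.5874.
CD = 0.0187 + 0.0523 × 0.5874² = 0.03674.
L/D = CL/CD = 0.5874 / 0.03674 = 16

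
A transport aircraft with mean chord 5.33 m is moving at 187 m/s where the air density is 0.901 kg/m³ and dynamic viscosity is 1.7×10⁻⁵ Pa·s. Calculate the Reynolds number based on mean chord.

Re = 5.28×10^7

Re = ρ·v·c/μ = 0.901 × 187 × 5.33 / (1.7×10⁻⁵) = 5.28×10^7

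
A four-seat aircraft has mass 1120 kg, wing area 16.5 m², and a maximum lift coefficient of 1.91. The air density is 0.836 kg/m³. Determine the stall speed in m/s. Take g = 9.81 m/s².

Stall occurs when L = W at CL,max. W = mg = 1120 × 9.81 = 10990 N.
V_stall = √(2W/(ρ·S·CL,max)) = √(2 × 10990 / (0.836 × 16.5 × 1.91))
V_stall = √834.1 = 28.9 m/s

V_stall = 28.9 m/s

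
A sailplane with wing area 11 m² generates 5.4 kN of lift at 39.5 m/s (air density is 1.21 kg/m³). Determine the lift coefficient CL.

From L = ½ρv²S·CL, rearranging gives CL = 2L/(ρv²S).
CL = 2 × 5400 / (1.21 × 39.5² × 11) = 0.52

CL = 0.52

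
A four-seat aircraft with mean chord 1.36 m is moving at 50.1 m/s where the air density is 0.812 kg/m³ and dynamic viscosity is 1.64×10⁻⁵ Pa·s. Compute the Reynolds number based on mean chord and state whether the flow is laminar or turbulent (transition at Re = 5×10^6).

Re = ρ·v·c/μ = 0.812 × 50.1 × 1.36 / (1.64×10⁻⁵) = 3.37×10^6
Since 3.37×10^6 < 5×10^6, the flow is laminar.

Re = 3.37×10^6 (laminar)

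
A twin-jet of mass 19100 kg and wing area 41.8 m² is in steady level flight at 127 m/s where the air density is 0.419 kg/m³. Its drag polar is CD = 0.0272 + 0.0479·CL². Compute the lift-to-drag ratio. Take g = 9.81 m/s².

Weight W = mg = 19100 × 9.81 = 1.8737×10^5 N; in level flight L = W.
Dynamic pressure q = 0.5 × 0.419 × 127² = 3379 Pa.
CL = 2W/(ρv²S) = 2×1.8737×10^5/(0.419×127²×41.8) = 1.327.
CD = 0.0272 + 0.0479 × 1.327² = 0.1115.
L/D = CL/CD = 1.327 / 0.1115 = 11.9

L/D = 11.9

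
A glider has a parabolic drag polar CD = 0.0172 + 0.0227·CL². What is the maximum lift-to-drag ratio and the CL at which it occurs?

For CD = CD0 + K·CL², (L/D)max occurs at CL* = √(CD0/K) and equals 1/(2√(K·CD0)).
(L/D)max = 1/(2√(0.0227 × 0.0172)) = 1/(2 × 0.01976) = 25.3
CL* = √(0.0172/0.0227) = 0.87

(L/D)max = 25.3, at CL = 0.87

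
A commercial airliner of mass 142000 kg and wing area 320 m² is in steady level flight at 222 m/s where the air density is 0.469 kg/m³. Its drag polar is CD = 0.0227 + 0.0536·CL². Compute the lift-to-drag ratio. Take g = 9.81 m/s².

Level flight ⇒ L = W = m·g = 142000 × 9.81 = 1.393×10^6 N.
q = ½ρv² = ½ × 0.469 × 222² = 11560 Pa.
Required CL = L/(qS) = 1.393×10^6/(11560·320) = 0.3767.
CD = 0.0227 + 0.0536 × 0.3767² = 0.0303.
L/D = CL/CD = 0.3767 / 0.0303 = 12.4

L/D = 12.4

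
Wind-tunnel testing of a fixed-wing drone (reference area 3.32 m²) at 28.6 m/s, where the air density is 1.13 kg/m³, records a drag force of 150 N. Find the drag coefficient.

From D = ½ρv²S·CD, rearranging gives CD = 2D/(ρv²S).
CD = 2 × 150 / (1.13 × 28.6² × 3.32) = 0.0978

CD = 0.0978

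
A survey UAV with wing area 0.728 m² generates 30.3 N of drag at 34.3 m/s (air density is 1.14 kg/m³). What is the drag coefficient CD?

From D = ½ρv²S·CD, rearranging gives CD = 2D/(ρv²S).
CD = 2 × 30.3 / (1.14 × 34.3² × 0.728) = 0.0621

CD = 0.0621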